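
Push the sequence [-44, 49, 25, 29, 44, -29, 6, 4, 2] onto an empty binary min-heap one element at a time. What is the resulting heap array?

[-44, 2, -29, 4, 44, 25, 6, 49, 29]

Insert -44:
  append -44 at index 0 → [-44] (no swap needed)
Insert 49:
  append 49 at index 1 → [-44, 49] (no swap needed)
Insert 25:
  append 25 at index 2 → [-44, 49, 25] (no swap needed)
Insert 29:
  append 29 at index 3 → [-44, 49, 25, 29]
  29 < parent 49 at index 1, swap → [-44, 29, 25, 49]
Insert 44:
  append 44 at index 4 → [-44, 29, 25, 49, 44] (no swap needed)
Insert -29:
  append -29 at index 5 → [-44, 29, 25, 49, 44, -29]
  -29 < parent 25 at index 2, swap → [-44, 29, -29, 49, 44, 25]
Insert 6:
  append 6 at index 6 → [-44, 29, -29, 49, 44, 25, 6] (no swap needed)
Insert 4:
  append 4 at index 7 → [-44, 29, -29, 49, 44, 25, 6, 4]
  4 < parent 49 at index 3, swap → [-44, 29, -29, 4, 44, 25, 6, 49]
  4 < parent 29 at index 1, swap → [-44, 4, -29, 29, 44, 25, 6, 49]
Insert 2:
  append 2 at index 8 → [-44, 4, -29, 29, 44, 25, 6, 49, 2]
  2 < parent 29 at index 3, swap → [-44, 4, -29, 2, 44, 25, 6, 49, 29]
  2 < parent 4 at index 1, swap → [-44, 2, -29, 4, 44, 25, 6, 49, 29]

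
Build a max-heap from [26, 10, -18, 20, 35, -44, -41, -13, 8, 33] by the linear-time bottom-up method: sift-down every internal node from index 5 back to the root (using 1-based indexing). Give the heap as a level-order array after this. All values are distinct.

[35, 33, -18, 20, 26, -44, -41, -13, 8, 10]

sift down from index 5: already satisfies heap property
sift down from index 4: already satisfies heap property
sift down from index 3: already satisfies heap property
sift down from index 2:
  10 vs larger child 35 at index 5, swap → [26, 35, -18, 20, 10, -44, -41, -13, 8, 33]
  10 vs only child 33 at index 10, swap → [26, 35, -18, 20, 33, -44, -41, -13, 8, 10]
sift down from index 1:
  26 vs larger child 35 at index 2, swap → [35, 26, -18, 20, 33, -44, -41, -13, 8, 10]
  26 vs larger child 33 at index 5, swap → [35, 33, -18, 20, 26, -44, -41, -13, 8, 10]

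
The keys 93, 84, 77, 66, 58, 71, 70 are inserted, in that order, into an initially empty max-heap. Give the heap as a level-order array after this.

[93, 84, 77, 66, 58, 71, 70]

Insert 93:
  append 93 at index 0 → [93] (no swap needed)
Insert 84:
  append 84 at index 1 → [93, 84] (no swap needed)
Insert 77:
  append 77 at index 2 → [93, 84, 77] (no swap needed)
Insert 66:
  append 66 at index 3 → [93, 84, 77, 66] (no swap needed)
Insert 58:
  append 58 at index 4 → [93, 84, 77, 66, 58] (no swap needed)
Insert 71:
  append 71 at index 5 → [93, 84, 77, 66, 58, 71] (no swap needed)
Insert 70:
  append 70 at index 6 → [93, 84, 77, 66, 58, 71, 70] (no swap needed)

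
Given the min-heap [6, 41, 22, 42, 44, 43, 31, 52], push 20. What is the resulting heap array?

[6, 20, 22, 41, 44, 43, 31, 52, 42]

append 20 at index 8 → [6, 41, 22, 42, 44, 43, 31, 52, 20]
20 < parent 42 at index 3, swap → [6, 41, 22, 20, 44, 43, 31, 52, 42]
20 < parent 41 at index 1, swap → [6, 20, 22, 41, 44, 43, 31, 52, 42]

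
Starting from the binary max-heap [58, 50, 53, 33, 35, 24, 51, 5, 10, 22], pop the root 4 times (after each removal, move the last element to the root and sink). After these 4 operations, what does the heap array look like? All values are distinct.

extract-max #1 returns 58:
  remove root 58; move last element 22 to root → [22, 50, 53, 33, 35, 24, 51, 5, 10]
  22 vs larger child 53 at index 2, swap → [53, 50, 22, 33, 35, 24, 51, 5, 10]
  22 vs larger child 51 at index 6, swap → [53, 50, 51, 33, 35, 24, 22, 5, 10]
extract-max #2 returns 53:
  remove root 53; move last element 10 to root → [10, 50, 51, 33, 35, 24, 22, 5]
  10 vs larger child 51 at index 2, swap → [51, 50, 10, 33, 35, 24, 22, 5]
  10 vs larger child 24 at index 5, swap → [51, 50, 24, 33, 35, 10, 22, 5]
extract-max #3 returns 51:
  remove root 51; move last element 5 to root → [5, 50, 24, 33, 35, 10, 22]
  5 vs larger child 50 at index 1, swap → [50, 5, 24, 33, 35, 10, 22]
  5 vs larger child 35 at index 4, swap → [50, 35, 24, 33, 5, 10, 22]
extract-max #4 returns 50:
  remove root 50; move last element 22 to root → [22, 35, 24, 33, 5, 10]
  22 vs larger child 35 at index 1, swap → [35, 22, 24, 33, 5, 10]
  22 vs larger child 33 at index 3, swap → [35, 33, 24, 22, 5, 10]

[35, 33, 24, 22, 5, 10]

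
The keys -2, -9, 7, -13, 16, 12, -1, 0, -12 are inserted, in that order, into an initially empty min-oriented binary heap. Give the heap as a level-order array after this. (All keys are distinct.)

Insert -2:
  append -2 at index 0 → [-2] (no swap needed)
Insert -9:
  append -9 at index 1 → [-2, -9]
  -9 < parent -2 at index 0, swap → [-9, -2]
Insert 7:
  append 7 at index 2 → [-9, -2, 7] (no swap needed)
Insert -13:
  append -13 at index 3 → [-9, -2, 7, -13]
  -13 < parent -2 at index 1, swap → [-9, -13, 7, -2]
  -13 < parent -9 at index 0, swap → [-13, -9, 7, -2]
Insert 16:
  append 16 at index 4 → [-13, -9, 7, -2, 16] (no swap needed)
Insert 12:
  append 12 at index 5 → [-13, -9, 7, -2, 16, 12] (no swap needed)
Insert -1:
  append -1 at index 6 → [-13, -9, 7, -2, 16, 12, -1]
  -1 < parent 7 at index 2, swap → [-13, -9, -1, -2, 16, 12, 7]
Insert 0:
  append 0 at index 7 → [-13, -9, -1, -2, 16, 12, 7, 0] (no swap needed)
Insert -12:
  append -12 at index 8 → [-13, -9, -1, -2, 16, 12, 7, 0, -12]
  -12 < parent -2 at index 3, swap → [-13, -9, -1, -12, 16, 12, 7, 0, -2]
  -12 < parent -9 at index 1, swap → [-13, -12, -1, -9, 16, 12, 7, 0, -2]

[-13, -12, -1, -9, 16, 12, 7, 0, -2]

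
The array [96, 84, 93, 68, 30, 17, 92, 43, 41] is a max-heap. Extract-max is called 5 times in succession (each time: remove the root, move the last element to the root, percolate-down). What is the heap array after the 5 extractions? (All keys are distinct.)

extract-max #1 returns 96:
  remove root 96; move last element 41 to root → [41, 84, 93, 68, 30, 17, 92, 43]
  41 vs larger child 93 at index 2, swap → [93, 84, 41, 68, 30, 17, 92, 43]
  41 vs larger child 92 at index 6, swap → [93, 84, 92, 68, 30, 17, 41, 43]
extract-max #2 returns 93:
  remove root 93; move last element 43 to root → [43, 84, 92, 68, 30, 17, 41]
  43 vs larger child 92 at index 2, swap → [92, 84, 43, 68, 30, 17, 41]
extract-max #3 returns 92:
  remove root 92; move last element 41 to root → [41, 84, 43, 68, 30, 17]
  41 vs larger child 84 at index 1, swap → [84, 41, 43, 68, 30, 17]
  41 vs larger child 68 at index 3, swap → [84, 68, 43, 41, 30, 17]
extract-max #4 returns 84:
  remove root 84; move last element 17 to root → [17, 68, 43, 41, 30]
  17 vs larger child 68 at index 1, swap → [68, 17, 43, 41, 30]
  17 vs larger child 41 at index 3, swap → [68, 41, 43, 17, 30]
extract-max #5 returns 68:
  remove root 68; move last element 30 to root → [30, 41, 43, 17]
  30 vs larger child 43 at index 2, swap → [43, 41, 30, 17]

[43, 41, 30, 17]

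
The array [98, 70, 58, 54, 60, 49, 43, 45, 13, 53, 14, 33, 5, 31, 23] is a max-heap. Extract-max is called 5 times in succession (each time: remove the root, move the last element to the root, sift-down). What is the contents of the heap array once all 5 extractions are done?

[53, 45, 49, 31, 23, 33, 43, 14, 13, 5]

extract-max #1 returns 98:
  remove root 98; move last element 23 to root → [23, 70, 58, 54, 60, 49, 43, 45, 13, 53, 14, 33, 5, 31]
  23 vs larger child 70 at index 1, swap → [70, 23, 58, 54, 60, 49, 43, 45, 13, 53, 14, 33, 5, 31]
  23 vs larger child 60 at index 4, swap → [70, 60, 58, 54, 23, 49, 43, 45, 13, 53, 14, 33, 5, 31]
  23 vs larger child 53 at index 9, swap → [70, 60, 58, 54, 53, 49, 43, 45, 13, 23, 14, 33, 5, 31]
extract-max #2 returns 70:
  remove root 70; move last element 31 to root → [31, 60, 58, 54, 53, 49, 43, 45, 13, 23, 14, 33, 5]
  31 vs larger child 60 at index 1, swap → [60, 31, 58, 54, 53, 49, 43, 45, 13, 23, 14, 33, 5]
  31 vs larger child 54 at index 3, swap → [60, 54, 58, 31, 53, 49, 43, 45, 13, 23, 14, 33, 5]
  31 vs larger child 45 at index 7, swap → [60, 54, 58, 45, 53, 49, 43, 31, 13, 23, 14, 33, 5]
extract-max #3 returns 60:
  remove root 60; move last element 5 to root → [5, 54, 58, 45, 53, 49, 43, 31, 13, 23, 14, 33]
  5 vs larger child 58 at index 2, swap → [58, 54, 5, 45, 53, 49, 43, 31, 13, 23, 14, 33]
  5 vs larger child 49 at index 5, swap → [58, 54, 49, 45, 53, 5, 43, 31, 13, 23, 14, 33]
  5 vs only child 33 at index 11, swap → [58, 54, 49, 45, 53, 33, 43, 31, 13, 23, 14, 5]
extract-max #4 returns 58:
  remove root 58; move last element 5 to root → [5, 54, 49, 45, 53, 33, 43, 31, 13, 23, 14]
  5 vs larger child 54 at index 1, swap → [54, 5, 49, 45, 53, 33, 43, 31, 13, 23, 14]
  5 vs larger child 53 at index 4, swap → [54, 53, 49, 45, 5, 33, 43, 31, 13, 23, 14]
  5 vs larger child 23 at index 9, swap → [54, 53, 49, 45, 23, 33, 43, 31, 13, 5, 14]
extract-max #5 returns 54:
  remove root 54; move last element 14 to root → [14, 53, 49, 45, 23, 33, 43, 31, 13, 5]
  14 vs larger child 53 at index 1, swap → [53, 14, 49, 45, 23, 33, 43, 31, 13, 5]
  14 vs larger child 45 at index 3, swap → [53, 45, 49, 14, 23, 33, 43, 31, 13, 5]
  14 vs larger child 31 at index 7, swap → [53, 45, 49, 31, 23, 33, 43, 14, 13, 5]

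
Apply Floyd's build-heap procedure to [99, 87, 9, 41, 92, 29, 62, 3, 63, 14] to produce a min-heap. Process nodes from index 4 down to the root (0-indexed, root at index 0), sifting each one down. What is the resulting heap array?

[3, 14, 9, 41, 92, 29, 62, 87, 63, 99]

sift down from index 4:
  92 vs only child 14 at index 9, swap → [99, 87, 9, 41, 14, 29, 62, 3, 63, 92]
sift down from index 3:
  41 vs smaller child 3 at index 7, swap → [99, 87, 9, 3, 14, 29, 62, 41, 63, 92]
sift down from index 2: already satisfies heap property
sift down from index 1:
  87 vs smaller child 3 at index 3, swap → [99, 3, 9, 87, 14, 29, 62, 41, 63, 92]
  87 vs smaller child 41 at index 7, swap → [99, 3, 9, 41, 14, 29, 62, 87, 63, 92]
sift down from index 0:
  99 vs smaller child 3 at index 1, swap → [3, 99, 9, 41, 14, 29, 62, 87, 63, 92]
  99 vs smaller child 14 at index 4, swap → [3, 14, 9, 41, 99, 29, 62, 87, 63, 92]
  99 vs only child 92 at index 9, swap → [3, 14, 9, 41, 92, 29, 62, 87, 63, 99]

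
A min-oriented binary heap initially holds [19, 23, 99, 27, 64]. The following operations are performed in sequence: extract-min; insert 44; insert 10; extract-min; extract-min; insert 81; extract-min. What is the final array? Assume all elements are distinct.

[44, 64, 99, 81]

extract-min → returns 19:
  remove root 19; move last element 64 to root → [64, 23, 99, 27]
  64 vs smaller child 23 at index 1, swap → [23, 64, 99, 27]
  64 vs only child 27 at index 3, swap → [23, 27, 99, 64]
insert 44:
  append 44 at index 4 → [23, 27, 99, 64, 44] (no swap needed)
insert 10:
  append 10 at index 5 → [23, 27, 99, 64, 44, 10]
  10 < parent 99 at index 2, swap → [23, 27, 10, 64, 44, 99]
  10 < parent 23 at index 0, swap → [10, 27, 23, 64, 44, 99]
extract-min → returns 10:
  remove root 10; move last element 99 to root → [99, 27, 23, 64, 44]
  99 vs smaller child 23 at index 2, swap → [23, 27, 99, 64, 44]
extract-min → returns 23:
  remove root 23; move last element 44 to root → [44, 27, 99, 64]
  44 vs smaller child 27 at index 1, swap → [27, 44, 99, 64]
insert 81:
  append 81 at index 4 → [27, 44, 99, 64, 81] (no swap needed)
extract-min → returns 27:
  remove root 27; move last element 81 to root → [81, 44, 99, 64]
  81 vs smaller child 44 at index 1, swap → [44, 81, 99, 64]
  81 vs only child 64 at index 3, swap → [44, 64, 99, 81]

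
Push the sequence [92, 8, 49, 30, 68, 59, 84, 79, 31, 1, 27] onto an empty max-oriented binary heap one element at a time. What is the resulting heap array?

Insert 92:
  append 92 at index 0 → [92] (no swap needed)
Insert 8:
  append 8 at index 1 → [92, 8] (no swap needed)
Insert 49:
  append 49 at index 2 → [92, 8, 49] (no swap needed)
Insert 30:
  append 30 at index 3 → [92, 8, 49, 30]
  30 > parent 8 at index 1, swap → [92, 30, 49, 8]
Insert 68:
  append 68 at index 4 → [92, 30, 49, 8, 68]
  68 > parent 30 at index 1, swap → [92, 68, 49, 8, 30]
Insert 59:
  append 59 at index 5 → [92, 68, 49, 8, 30, 59]
  59 > parent 49 at index 2, swap → [92, 68, 59, 8, 30, 49]
Insert 84:
  append 84 at index 6 → [92, 68, 59, 8, 30, 49, 84]
  84 > parent 59 at index 2, swap → [92, 68, 84, 8, 30, 49, 59]
Insert 79:
  append 79 at index 7 → [92, 68, 84, 8, 30, 49, 59, 79]
  79 > parent 8 at index 3, swap → [92, 68, 84, 79, 30, 49, 59, 8]
  79 > parent 68 at index 1, swap → [92, 79, 84, 68, 30, 49, 59, 8]
Insert 31:
  append 31 at index 8 → [92, 79, 84, 68, 30, 49, 59, 8, 31] (no swap needed)
Insert 1:
  append 1 at index 9 → [92, 79, 84, 68, 30, 49, 59, 8, 31, 1] (no swap needed)
Insert 27:
  append 27 at index 10 → [92, 79, 84, 68, 30, 49, 59, 8, 31, 1, 27] (no swap needed)

[92, 79, 84, 68, 30, 49, 59, 8, 31, 1, 27]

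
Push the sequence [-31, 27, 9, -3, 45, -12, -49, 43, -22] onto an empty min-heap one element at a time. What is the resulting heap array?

[-49, -22, -31, -3, 45, 9, -12, 43, 27]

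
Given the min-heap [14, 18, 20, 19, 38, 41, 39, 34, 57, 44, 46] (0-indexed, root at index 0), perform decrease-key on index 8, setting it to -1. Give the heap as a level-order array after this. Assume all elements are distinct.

[-1, 14, 20, 18, 38, 41, 39, 34, 19, 44, 46]

set index 8 from 57 to -1 → [14, 18, 20, 19, 38, 41, 39, 34, -1, 44, 46]
-1 < parent 19 at index 3, swap → [14, 18, 20, -1, 38, 41, 39, 34, 19, 44, 46]
-1 < parent 18 at index 1, swap → [14, -1, 20, 18, 38, 41, 39, 34, 19, 44, 46]
-1 < parent 14 at index 0, swap → [-1, 14, 20, 18, 38, 41, 39, 34, 19, 44, 46]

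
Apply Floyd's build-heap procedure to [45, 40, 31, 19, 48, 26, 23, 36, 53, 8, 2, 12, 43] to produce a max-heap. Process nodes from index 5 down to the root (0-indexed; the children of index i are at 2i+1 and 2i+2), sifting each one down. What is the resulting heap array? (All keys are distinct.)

sift down from index 5:
  26 vs larger child 43 at index 12, swap → [45, 40, 31, 19, 48, 43, 23, 36, 53, 8, 2, 12, 26]
sift down from index 4: already satisfies heap property
sift down from index 3:
  19 vs larger child 53 at index 8, swap → [45, 40, 31, 53, 48, 43, 23, 36, 19, 8, 2, 12, 26]
sift down from index 2:
  31 vs larger child 43 at index 5, swap → [45, 40, 43, 53, 48, 31, 23, 36, 19, 8, 2, 12, 26]
sift down from index 1:
  40 vs larger child 53 at index 3, swap → [45, 53, 43, 40, 48, 31, 23, 36, 19, 8, 2, 12, 26]
sift down from index 0:
  45 vs larger child 53 at index 1, swap → [53, 45, 43, 40, 48, 31, 23, 36, 19, 8, 2, 12, 26]
  45 vs larger child 48 at index 4, swap → [53, 48, 43, 40, 45, 31, 23, 36, 19, 8, 2, 12, 26]

[53, 48, 43, 40, 45, 31, 23, 36, 19, 8, 2, 12, 26]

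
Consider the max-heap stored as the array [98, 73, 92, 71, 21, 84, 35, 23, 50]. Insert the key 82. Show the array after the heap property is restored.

append 82 at index 9 → [98, 73, 92, 71, 21, 84, 35, 23, 50, 82]
82 > parent 21 at index 4, swap → [98, 73, 92, 71, 82, 84, 35, 23, 50, 21]
82 > parent 73 at index 1, swap → [98, 82, 92, 71, 73, 84, 35, 23, 50, 21]

[98, 82, 92, 71, 73, 84, 35, 23, 50, 21]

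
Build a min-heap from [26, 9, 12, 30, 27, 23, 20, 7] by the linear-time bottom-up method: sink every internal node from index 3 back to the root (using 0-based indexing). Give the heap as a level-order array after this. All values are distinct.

sift down from index 3:
  30 vs only child 7 at index 7, swap → [26, 9, 12, 7, 27, 23, 20, 30]
sift down from index 2: already satisfies heap property
sift down from index 1:
  9 vs smaller child 7 at index 3, swap → [26, 7, 12, 9, 27, 23, 20, 30]
sift down from index 0:
  26 vs smaller child 7 at index 1, swap → [7, 26, 12, 9, 27, 23, 20, 30]
  26 vs smaller child 9 at index 3, swap → [7, 9, 12, 26, 27, 23, 20, 30]

[7, 9, 12, 26, 27, 23, 20, 30]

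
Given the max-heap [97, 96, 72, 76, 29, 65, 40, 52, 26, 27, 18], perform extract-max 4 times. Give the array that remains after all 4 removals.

extract-max #1 returns 97:
  remove root 97; move last element 18 to root → [18, 96, 72, 76, 29, 65, 40, 52, 26, 27]
  18 vs larger child 96 at index 1, swap → [96, 18, 72, 76, 29, 65, 40, 52, 26, 27]
  18 vs larger child 76 at index 3, swap → [96, 76, 72, 18, 29, 65, 40, 52, 26, 27]
  18 vs larger child 52 at index 7, swap → [96, 76, 72, 52, 29, 65, 40, 18, 26, 27]
extract-max #2 returns 96:
  remove root 96; move last element 27 to root → [27, 76, 72, 52, 29, 65, 40, 18, 26]
  27 vs larger child 76 at index 1, swap → [76, 27, 72, 52, 29, 65, 40, 18, 26]
  27 vs larger child 52 at index 3, swap → [76, 52, 72, 27, 29, 65, 40, 18, 26]
extract-max #3 returns 76:
  remove root 76; move last element 26 to root → [26, 52, 72, 27, 29, 65, 40, 18]
  26 vs larger child 72 at index 2, swap → [72, 52, 26, 27, 29, 65, 40, 18]
  26 vs larger child 65 at index 5, swap → [72, 52, 65, 27, 29, 26, 40, 18]
extract-max #4 returns 72:
  remove root 72; move last element 18 to root → [18, 52, 65, 27, 29, 26, 40]
  18 vs larger child 65 at index 2, swap → [65, 52, 18, 27, 29, 26, 40]
  18 vs larger child 40 at index 6, swap → [65, 52, 40, 27, 29, 26, 18]

[65, 52, 40, 27, 29, 26, 18]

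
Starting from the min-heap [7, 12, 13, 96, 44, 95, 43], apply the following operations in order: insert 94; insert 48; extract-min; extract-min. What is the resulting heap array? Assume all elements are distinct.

insert 94:
  append 94 at index 7 → [7, 12, 13, 96, 44, 95, 43, 94]
  94 < parent 96 at index 3, swap → [7, 12, 13, 94, 44, 95, 43, 96]
insert 48:
  append 48 at index 8 → [7, 12, 13, 94, 44, 95, 43, 96, 48]
  48 < parent 94 at index 3, swap → [7, 12, 13, 48, 44, 95, 43, 96, 94]
extract-min → returns 7:
  remove root 7; move last element 94 to root → [94, 12, 13, 48, 44, 95, 43, 96]
  94 vs smaller child 12 at index 1, swap → [12, 94, 13, 48, 44, 95, 43, 96]
  94 vs smaller child 44 at index 4, swap → [12, 44, 13, 48, 94, 95, 43, 96]
extract-min → returns 12:
  remove root 12; move last element 96 to root → [96, 44, 13, 48, 94, 95, 43]
  96 vs smaller child 13 at index 2, swap → [13, 44, 96, 48, 94, 95, 43]
  96 vs smaller child 43 at index 6, swap → [13, 44, 43, 48, 94, 95, 96]

[13, 44, 43, 48, 94, 95, 96]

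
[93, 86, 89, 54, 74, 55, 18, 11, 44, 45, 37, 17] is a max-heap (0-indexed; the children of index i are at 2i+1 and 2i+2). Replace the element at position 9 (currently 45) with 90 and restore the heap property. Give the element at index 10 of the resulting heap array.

37

set index 9 from 45 to 90 → [93, 86, 89, 54, 74, 55, 18, 11, 44, 90, 37, 17]
90 > parent 74 at index 4, swap → [93, 86, 89, 54, 90, 55, 18, 11, 44, 74, 37, 17]
90 > parent 86 at index 1, swap → [93, 90, 89, 54, 86, 55, 18, 11, 44, 74, 37, 17]
resulting array: [93, 90, 89, 54, 86, 55, 18, 11, 44, 74, 37, 17]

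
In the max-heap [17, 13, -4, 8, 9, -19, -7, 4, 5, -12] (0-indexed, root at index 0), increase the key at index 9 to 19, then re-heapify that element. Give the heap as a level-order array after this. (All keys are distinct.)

set index 9 from -12 to 19 → [17, 13, -4, 8, 9, -19, -7, 4, 5, 19]
19 > parent 9 at index 4, swap → [17, 13, -4, 8, 19, -19, -7, 4, 5, 9]
19 > parent 13 at index 1, swap → [17, 19, -4, 8, 13, -19, -7, 4, 5, 9]
19 > parent 17 at index 0, swap → [19, 17, -4, 8, 13, -19, -7, 4, 5, 9]

[19, 17, -4, 8, 13, -19, -7, 4, 5, 9]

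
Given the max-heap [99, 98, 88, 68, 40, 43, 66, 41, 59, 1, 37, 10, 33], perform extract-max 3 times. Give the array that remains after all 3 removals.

[68, 59, 66, 41, 40, 43, 10, 37, 33, 1]

extract-max #1 returns 99:
  remove root 99; move last element 33 to root → [33, 98, 88, 68, 40, 43, 66, 41, 59, 1, 37, 10]
  33 vs larger child 98 at index 1, swap → [98, 33, 88, 68, 40, 43, 66, 41, 59, 1, 37, 10]
  33 vs larger child 68 at index 3, swap → [98, 68, 88, 33, 40, 43, 66, 41, 59, 1, 37, 10]
  33 vs larger child 59 at index 8, swap → [98, 68, 88, 59, 40, 43, 66, 41, 33, 1, 37, 10]
extract-max #2 returns 98:
  remove root 98; move last element 10 to root → [10, 68, 88, 59, 40, 43, 66, 41, 33, 1, 37]
  10 vs larger child 88 at index 2, swap → [88, 68, 10, 59, 40, 43, 66, 41, 33, 1, 37]
  10 vs larger child 66 at index 6, swap → [88, 68, 66, 59, 40, 43, 10, 41, 33, 1, 37]
extract-max #3 returns 88:
  remove root 88; move last element 37 to root → [37, 68, 66, 59, 40, 43, 10, 41, 33, 1]
  37 vs larger child 68 at index 1, swap → [68, 37, 66, 59, 40, 43, 10, 41, 33, 1]
  37 vs larger child 59 at index 3, swap → [68, 59, 66, 37, 40, 43, 10, 41, 33, 1]
  37 vs larger child 41 at index 7, swap → [68, 59, 66, 41, 40, 43, 10, 37, 33, 1]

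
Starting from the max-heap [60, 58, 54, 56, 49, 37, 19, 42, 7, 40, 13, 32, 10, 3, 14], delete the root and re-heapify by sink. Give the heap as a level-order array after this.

remove root 60; move last element 14 to root → [14, 58, 54, 56, 49, 37, 19, 42, 7, 40, 13, 32, 10, 3]
14 vs larger child 58 at index 1, swap → [58, 14, 54, 56, 49, 37, 19, 42, 7, 40, 13, 32, 10, 3]
14 vs larger child 56 at index 3, swap → [58, 56, 54, 14, 49, 37, 19, 42, 7, 40, 13, 32, 10, 3]
14 vs larger child 42 at index 7, swap → [58, 56, 54, 42, 49, 37, 19, 14, 7, 40, 13, 32, 10, 3]

[58, 56, 54, 42, 49, 37, 19, 14, 7, 40, 13, 32, 10, 3]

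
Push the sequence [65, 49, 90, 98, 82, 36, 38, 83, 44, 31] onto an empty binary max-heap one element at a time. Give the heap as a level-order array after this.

[98, 90, 65, 83, 82, 36, 38, 49, 44, 31]

Insert 65:
  append 65 at index 0 → [65] (no swap needed)
Insert 49:
  append 49 at index 1 → [65, 49] (no swap needed)
Insert 90:
  append 90 at index 2 → [65, 49, 90]
  90 > parent 65 at index 0, swap → [90, 49, 65]
Insert 98:
  append 98 at index 3 → [90, 49, 65, 98]
  98 > parent 49 at index 1, swap → [90, 98, 65, 49]
  98 > parent 90 at index 0, swap → [98, 90, 65, 49]
Insert 82:
  append 82 at index 4 → [98, 90, 65, 49, 82] (no swap needed)
Insert 36:
  append 36 at index 5 → [98, 90, 65, 49, 82, 36] (no swap needed)
Insert 38:
  append 38 at index 6 → [98, 90, 65, 49, 82, 36, 38] (no swap needed)
Insert 83:
  append 83 at index 7 → [98, 90, 65, 49, 82, 36, 38, 83]
  83 > parent 49 at index 3, swap → [98, 90, 65, 83, 82, 36, 38, 49]
Insert 44:
  append 44 at index 8 → [98, 90, 65, 83, 82, 36, 38, 49, 44] (no swap needed)
Insert 31:
  append 31 at index 9 → [98, 90, 65, 83, 82, 36, 38, 49, 44, 31] (no swap needed)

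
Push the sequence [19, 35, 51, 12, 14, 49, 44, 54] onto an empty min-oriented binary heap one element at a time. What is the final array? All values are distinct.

Insert 19:
  append 19 at index 0 → [19] (no swap needed)
Insert 35:
  append 35 at index 1 → [19, 35] (no swap needed)
Insert 51:
  append 51 at index 2 → [19, 35, 51] (no swap needed)
Insert 12:
  append 12 at index 3 → [19, 35, 51, 12]
  12 < parent 35 at index 1, swap → [19, 12, 51, 35]
  12 < parent 19 at index 0, swap → [12, 19, 51, 35]
Insert 14:
  append 14 at index 4 → [12, 19, 51, 35, 14]
  14 < parent 19 at index 1, swap → [12, 14, 51, 35, 19]
Insert 49:
  append 49 at index 5 → [12, 14, 51, 35, 19, 49]
  49 < parent 51 at index 2, swap → [12, 14, 49, 35, 19, 51]
Insert 44:
  append 44 at index 6 → [12, 14, 49, 35, 19, 51, 44]
  44 < parent 49 at index 2, swap → [12, 14, 44, 35, 19, 51, 49]
Insert 54:
  append 54 at index 7 → [12, 14, 44, 35, 19, 51, 49, 54] (no swap needed)

[12, 14, 44, 35, 19, 51, 49, 54]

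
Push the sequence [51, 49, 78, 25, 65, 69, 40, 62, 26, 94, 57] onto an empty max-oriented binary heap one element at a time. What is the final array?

[94, 78, 69, 62, 65, 51, 40, 25, 26, 49, 57]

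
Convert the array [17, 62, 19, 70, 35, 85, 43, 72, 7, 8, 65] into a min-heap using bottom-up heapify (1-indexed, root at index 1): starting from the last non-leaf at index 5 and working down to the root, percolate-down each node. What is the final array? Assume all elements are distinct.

[7, 8, 19, 62, 17, 85, 43, 72, 70, 35, 65]

sift down from index 5:
  35 vs smaller child 8 at index 10, swap → [17, 62, 19, 70, 8, 85, 43, 72, 7, 35, 65]
sift down from index 4:
  70 vs smaller child 7 at index 9, swap → [17, 62, 19, 7, 8, 85, 43, 72, 70, 35, 65]
sift down from index 3: already satisfies heap property
sift down from index 2:
  62 vs smaller child 7 at index 4, swap → [17, 7, 19, 62, 8, 85, 43, 72, 70, 35, 65]
sift down from index 1:
  17 vs smaller child 7 at index 2, swap → [7, 17, 19, 62, 8, 85, 43, 72, 70, 35, 65]
  17 vs smaller child 8 at index 5, swap → [7, 8, 19, 62, 17, 85, 43, 72, 70, 35, 65]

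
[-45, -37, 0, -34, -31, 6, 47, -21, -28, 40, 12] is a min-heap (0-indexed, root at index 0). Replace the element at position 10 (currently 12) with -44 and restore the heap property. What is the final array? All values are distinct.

[-45, -44, 0, -34, -37, 6, 47, -21, -28, 40, -31]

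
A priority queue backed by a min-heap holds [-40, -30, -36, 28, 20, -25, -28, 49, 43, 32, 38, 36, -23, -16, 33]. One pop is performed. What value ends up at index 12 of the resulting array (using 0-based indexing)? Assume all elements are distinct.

-23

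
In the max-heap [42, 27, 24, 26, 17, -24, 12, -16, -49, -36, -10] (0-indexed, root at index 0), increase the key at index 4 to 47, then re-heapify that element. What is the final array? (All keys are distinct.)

[47, 42, 24, 26, 27, -24, 12, -16, -49, -36, -10]

set index 4 from 17 to 47 → [42, 27, 24, 26, 47, -24, 12, -16, -49, -36, -10]
47 > parent 27 at index 1, swap → [42, 47, 24, 26, 27, -24, 12, -16, -49, -36, -10]
47 > parent 42 at index 0, swap → [47, 42, 24, 26, 27, -24, 12, -16, -49, -36, -10]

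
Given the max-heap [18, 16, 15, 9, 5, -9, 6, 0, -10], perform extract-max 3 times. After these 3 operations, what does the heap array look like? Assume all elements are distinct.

extract-max #1 returns 18:
  remove root 18; move last element -10 to root → [-10, 16, 15, 9, 5, -9, 6, 0]
  -10 vs larger child 16 at index 1, swap → [16, -10, 15, 9, 5, -9, 6, 0]
  -10 vs larger child 9 at index 3, swap → [16, 9, 15, -10, 5, -9, 6, 0]
  -10 vs only child 0 at index 7, swap → [16, 9, 15, 0, 5, -9, 6, -10]
extract-max #2 returns 16:
  remove root 16; move last element -10 to root → [-10, 9, 15, 0, 5, -9, 6]
  -10 vs larger child 15 at index 2, swap → [15, 9, -10, 0, 5, -9, 6]
  -10 vs larger child 6 at index 6, swap → [15, 9, 6, 0, 5, -9, -10]
extract-max #3 returns 15:
  remove root 15; move last element -10 to root → [-10, 9, 6, 0, 5, -9]
  -10 vs larger child 9 at index 1, swap → [9, -10, 6, 0, 5, -9]
  -10 vs larger child 5 at index 4, swap → [9, 5, 6, 0, -10, -9]

[9, 5, 6, 0, -10, -9]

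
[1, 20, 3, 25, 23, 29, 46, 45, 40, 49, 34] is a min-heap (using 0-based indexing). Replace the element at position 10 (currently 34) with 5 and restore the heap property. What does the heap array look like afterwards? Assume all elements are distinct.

set index 10 from 34 to 5 → [1, 20, 3, 25, 23, 29, 46, 45, 40, 49, 5]
5 < parent 23 at index 4, swap → [1, 20, 3, 25, 5, 29, 46, 45, 40, 49, 23]
5 < parent 20 at index 1, swap → [1, 5, 3, 25, 20, 29, 46, 45, 40, 49, 23]

[1, 5, 3, 25, 20, 29, 46, 45, 40, 49, 23]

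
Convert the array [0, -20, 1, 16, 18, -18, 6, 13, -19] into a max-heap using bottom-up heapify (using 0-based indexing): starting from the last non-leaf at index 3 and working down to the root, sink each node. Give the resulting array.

sift down from index 3: already satisfies heap property
sift down from index 2:
  1 vs larger child 6 at index 6, swap → [0, -20, 6, 16, 18, -18, 1, 13, -19]
sift down from index 1:
  -20 vs larger child 18 at index 4, swap → [0, 18, 6, 16, -20, -18, 1, 13, -19]
sift down from index 0:
  0 vs larger child 18 at index 1, swap → [18, 0, 6, 16, -20, -18, 1, 13, -19]
  0 vs larger child 16 at index 3, swap → [18, 16, 6, 0, -20, -18, 1, 13, -19]
  0 vs larger child 13 at index 7, swap → [18, 16, 6, 13, -20, -18, 1, 0, -19]

[18, 16, 6, 13, -20, -18, 1, 0, -19]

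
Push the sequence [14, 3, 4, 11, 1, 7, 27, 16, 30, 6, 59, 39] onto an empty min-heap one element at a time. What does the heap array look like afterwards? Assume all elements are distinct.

Insert 14:
  append 14 at index 0 → [14] (no swap needed)
Insert 3:
  append 3 at index 1 → [14, 3]
  3 < parent 14 at index 0, swap → [3, 14]
Insert 4:
  append 4 at index 2 → [3, 14, 4] (no swap needed)
Insert 11:
  append 11 at index 3 → [3, 14, 4, 11]
  11 < parent 14 at index 1, swap → [3, 11, 4, 14]
Insert 1:
  append 1 at index 4 → [3, 11, 4, 14, 1]
  1 < parent 11 at index 1, swap → [3, 1, 4, 14, 11]
  1 < parent 3 at index 0, swap → [1, 3, 4, 14, 11]
Insert 7:
  append 7 at index 5 → [1, 3, 4, 14, 11, 7] (no swap needed)
Insert 27:
  append 27 at index 6 → [1, 3, 4, 14, 11, 7, 27] (no swap needed)
Insert 16:
  append 16 at index 7 → [1, 3, 4, 14, 11, 7, 27, 16] (no swap needed)
Insert 30:
  append 30 at index 8 → [1, 3, 4, 14, 11, 7, 27, 16, 30] (no swap needed)
Insert 6:
  append 6 at index 9 → [1, 3, 4, 14, 11, 7, 27, 16, 30, 6]
  6 < parent 11 at index 4, swap → [1, 3, 4, 14, 6, 7, 27, 16, 30, 11]
Insert 59:
  append 59 at index 10 → [1, 3, 4, 14, 6, 7, 27, 16, 30, 11, 59] (no swap needed)
Insert 39:
  append 39 at index 11 → [1, 3, 4, 14, 6, 7, 27, 16, 30, 11, 59, 39] (no swap needed)

[1, 3, 4, 14, 6, 7, 27, 16, 30, 11, 59, 39]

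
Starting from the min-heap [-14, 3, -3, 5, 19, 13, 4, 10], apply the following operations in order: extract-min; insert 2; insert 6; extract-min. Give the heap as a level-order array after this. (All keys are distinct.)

extract-min → returns -14:
  remove root -14; move last element 10 to root → [10, 3, -3, 5, 19, 13, 4]
  10 vs smaller child -3 at index 2, swap → [-3, 3, 10, 5, 19, 13, 4]
  10 vs smaller child 4 at index 6, swap → [-3, 3, 4, 5, 19, 13, 10]
insert 2:
  append 2 at index 7 → [-3, 3, 4, 5, 19, 13, 10, 2]
  2 < parent 5 at index 3, swap → [-3, 3, 4, 2, 19, 13, 10, 5]
  2 < parent 3 at index 1, swap → [-3, 2, 4, 3, 19, 13, 10, 5]
insert 6:
  append 6 at index 8 → [-3, 2, 4, 3, 19, 13, 10, 5, 6] (no swap needed)
extract-min → returns -3:
  remove root -3; move last element 6 to root → [6, 2, 4, 3, 19, 13, 10, 5]
  6 vs smaller child 2 at index 1, swap → [2, 6, 4, 3, 19, 13, 10, 5]
  6 vs smaller child 3 at index 3, swap → [2, 3, 4, 6, 19, 13, 10, 5]
  6 vs only child 5 at index 7, swap → [2, 3, 4, 5, 19, 13, 10, 6]

[2, 3, 4, 5, 19, 13, 10, 6]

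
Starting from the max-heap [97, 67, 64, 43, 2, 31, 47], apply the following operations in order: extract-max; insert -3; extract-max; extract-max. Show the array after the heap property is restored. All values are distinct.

[47, 43, 31, -3, 2]

extract-max → returns 97:
  remove root 97; move last element 47 to root → [47, 67, 64, 43, 2, 31]
  47 vs larger child 67 at index 1, swap → [67, 47, 64, 43, 2, 31]
insert -3:
  append -3 at index 6 → [67, 47, 64, 43, 2, 31, -3] (no swap needed)
extract-max → returns 67:
  remove root 67; move last element -3 to root → [-3, 47, 64, 43, 2, 31]
  -3 vs larger child 64 at index 2, swap → [64, 47, -3, 43, 2, 31]
  -3 vs only child 31 at index 5, swap → [64, 47, 31, 43, 2, -3]
extract-max → returns 64:
  remove root 64; move last element -3 to root → [-3, 47, 31, 43, 2]
  -3 vs larger child 47 at index 1, swap → [47, -3, 31, 43, 2]
  -3 vs larger child 43 at index 3, swap → [47, 43, 31, -3, 2]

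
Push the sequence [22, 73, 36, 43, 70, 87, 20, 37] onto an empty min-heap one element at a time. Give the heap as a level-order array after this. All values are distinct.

Insert 22:
  append 22 at index 0 → [22] (no swap needed)
Insert 73:
  append 73 at index 1 → [22, 73] (no swap needed)
Insert 36:
  append 36 at index 2 → [22, 73, 36] (no swap needed)
Insert 43:
  append 43 at index 3 → [22, 73, 36, 43]
  43 < parent 73 at index 1, swap → [22, 43, 36, 73]
Insert 70:
  append 70 at index 4 → [22, 43, 36, 73, 70] (no swap needed)
Insert 87:
  append 87 at index 5 → [22, 43, 36, 73, 70, 87] (no swap needed)
Insert 20:
  append 20 at index 6 → [22, 43, 36, 73, 70, 87, 20]
  20 < parent 36 at index 2, swap → [22, 43, 20, 73, 70, 87, 36]
  20 < parent 22 at index 0, swap → [20, 43, 22, 73, 70, 87, 36]
Insert 37:
  append 37 at index 7 → [20, 43, 22, 73, 70, 87, 36, 37]
  37 < parent 73 at index 3, swap → [20, 43, 22, 37, 70, 87, 36, 73]
  37 < parent 43 at index 1, swap → [20, 37, 22, 43, 70, 87, 36, 73]

[20, 37, 22, 43, 70, 87, 36, 73]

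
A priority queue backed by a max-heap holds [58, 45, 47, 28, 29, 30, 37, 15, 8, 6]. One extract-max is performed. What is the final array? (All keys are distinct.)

[47, 45, 37, 28, 29, 30, 6, 15, 8]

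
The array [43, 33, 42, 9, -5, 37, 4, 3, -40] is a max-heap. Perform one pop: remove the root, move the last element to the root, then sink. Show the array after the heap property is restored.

remove root 43; move last element -40 to root → [-40, 33, 42, 9, -5, 37, 4, 3]
-40 vs larger child 42 at index 2, swap → [42, 33, -40, 9, -5, 37, 4, 3]
-40 vs larger child 37 at index 5, swap → [42, 33, 37, 9, -5, -40, 4, 3]

[42, 33, 37, 9, -5, -40, 4, 3]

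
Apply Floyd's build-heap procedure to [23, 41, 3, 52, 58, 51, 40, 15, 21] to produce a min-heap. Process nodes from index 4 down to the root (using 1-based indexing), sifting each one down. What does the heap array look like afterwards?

sift down from index 4:
  52 vs smaller child 15 at index 8, swap → [23, 41, 3, 15, 58, 51, 40, 52, 21]
sift down from index 3: already satisfies heap property
sift down from index 2:
  41 vs smaller child 15 at index 4, swap → [23, 15, 3, 41, 58, 51, 40, 52, 21]
  41 vs smaller child 21 at index 9, swap → [23, 15, 3, 21, 58, 51, 40, 52, 41]
sift down from index 1:
  23 vs smaller child 3 at index 3, swap → [3, 15, 23, 21, 58, 51, 40, 52, 41]

[3, 15, 23, 21, 58, 51, 40, 52, 41]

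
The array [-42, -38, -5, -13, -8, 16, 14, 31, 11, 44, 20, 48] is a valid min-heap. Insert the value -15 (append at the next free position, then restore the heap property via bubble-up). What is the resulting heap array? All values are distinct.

[-42, -38, -15, -13, -8, -5, 14, 31, 11, 44, 20, 48, 16]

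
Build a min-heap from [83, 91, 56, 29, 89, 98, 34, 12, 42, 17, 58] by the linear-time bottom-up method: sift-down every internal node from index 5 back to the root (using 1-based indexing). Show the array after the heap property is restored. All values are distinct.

[12, 17, 34, 29, 58, 98, 56, 91, 42, 89, 83]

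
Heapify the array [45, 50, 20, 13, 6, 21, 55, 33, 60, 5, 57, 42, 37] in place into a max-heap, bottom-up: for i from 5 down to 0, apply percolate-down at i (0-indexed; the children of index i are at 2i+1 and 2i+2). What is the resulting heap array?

sift down from index 5:
  21 vs larger child 42 at index 11, swap → [45, 50, 20, 13, 6, 42, 55, 33, 60, 5, 57, 21, 37]
sift down from index 4:
  6 vs larger child 57 at index 10, swap → [45, 50, 20, 13, 57, 42, 55, 33, 60, 5, 6, 21, 37]
sift down from index 3:
  13 vs larger child 60 at index 8, swap → [45, 50, 20, 60, 57, 42, 55, 33, 13, 5, 6, 21, 37]
sift down from index 2:
  20 vs larger child 55 at index 6, swap → [45, 50, 55, 60, 57, 42, 20, 33, 13, 5, 6, 21, 37]
sift down from index 1:
  50 vs larger child 60 at index 3, swap → [45, 60, 55, 50, 57, 42, 20, 33, 13, 5, 6, 21, 37]
sift down from index 0:
  45 vs larger child 60 at index 1, swap → [60, 45, 55, 50, 57, 42, 20, 33, 13, 5, 6, 21, 37]
  45 vs larger child 57 at index 4, swap → [60, 57, 55, 50, 45, 42, 20, 33, 13, 5, 6, 21, 37]

[60, 57, 55, 50, 45, 42, 20, 33, 13, 5, 6, 21, 37]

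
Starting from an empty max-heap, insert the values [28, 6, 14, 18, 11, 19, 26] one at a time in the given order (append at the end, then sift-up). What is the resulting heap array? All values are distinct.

Insert 28:
  append 28 at index 0 → [28] (no swap needed)
Insert 6:
  append 6 at index 1 → [28, 6] (no swap needed)
Insert 14:
  append 14 at index 2 → [28, 6, 14] (no swap needed)
Insert 18:
  append 18 at index 3 → [28, 6, 14, 18]
  18 > parent 6 at index 1, swap → [28, 18, 14, 6]
Insert 11:
  append 11 at index 4 → [28, 18, 14, 6, 11] (no swap needed)
Insert 19:
  append 19 at index 5 → [28, 18, 14, 6, 11, 19]
  19 > parent 14 at index 2, swap → [28, 18, 19, 6, 11, 14]
Insert 26:
  append 26 at index 6 → [28, 18, 19, 6, 11, 14, 26]
  26 > parent 19 at index 2, swap → [28, 18, 26, 6, 11, 14, 19]

[28, 18, 26, 6, 11, 14, 19]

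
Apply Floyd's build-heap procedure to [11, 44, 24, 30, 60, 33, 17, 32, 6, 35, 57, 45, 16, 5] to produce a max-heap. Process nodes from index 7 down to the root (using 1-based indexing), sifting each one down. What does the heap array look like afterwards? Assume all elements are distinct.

sift down from index 7: already satisfies heap property
sift down from index 6:
  33 vs larger child 45 at index 12, swap → [11, 44, 24, 30, 60, 45, 17, 32, 6, 35, 57, 33, 16, 5]
sift down from index 5: already satisfies heap property
sift down from index 4:
  30 vs larger child 32 at index 8, swap → [11, 44, 24, 32, 60, 45, 17, 30, 6, 35, 57, 33, 16, 5]
sift down from index 3:
  24 vs larger child 45 at index 6, swap → [11, 44, 45, 32, 60, 24, 17, 30, 6, 35, 57, 33, 16, 5]
  24 vs larger child 33 at index 12, swap → [11, 44, 45, 32, 60, 33, 17, 30, 6, 35, 57, 24, 16, 5]
sift down from index 2:
  44 vs larger child 60 at index 5, swap → [11, 60, 45, 32, 44, 33, 17, 30, 6, 35, 57, 24, 16, 5]
  44 vs larger child 57 at index 11, swap → [11, 60, 45, 32, 57, 33, 17, 30, 6, 35, 44, 24, 16, 5]
sift down from index 1:
  11 vs larger child 60 at index 2, swap → [60, 11, 45, 32, 57, 33, 17, 30, 6, 35, 44, 24, 16, 5]
  11 vs larger child 57 at index 5, swap → [60, 57, 45, 32, 11, 33, 17, 30, 6, 35, 44, 24, 16, 5]
  11 vs larger child 44 at index 11, swap → [60, 57, 45, 32, 44, 33, 17, 30, 6, 35, 11, 24, 16, 5]

[60, 57, 45, 32, 44, 33, 17, 30, 6, 35, 11, 24, 16, 5]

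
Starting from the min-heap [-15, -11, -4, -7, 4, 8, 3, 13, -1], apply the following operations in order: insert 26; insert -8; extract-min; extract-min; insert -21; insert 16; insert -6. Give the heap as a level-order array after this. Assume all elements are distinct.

[-21, -8, -6, -1, -7, -4, 3, 13, 26, 4, 16, 8]

insert 26:
  append 26 at index 9 → [-15, -11, -4, -7, 4, 8, 3, 13, -1, 26] (no swap needed)
insert -8:
  append -8 at index 10 → [-15, -11, -4, -7, 4, 8, 3, 13, -1, 26, -8]
  -8 < parent 4 at index 4, swap → [-15, -11, -4, -7, -8, 8, 3, 13, -1, 26, 4]
extract-min → returns -15:
  remove root -15; move last element 4 to root → [4, -11, -4, -7, -8, 8, 3, 13, -1, 26]
  4 vs smaller child -11 at index 1, swap → [-11, 4, -4, -7, -8, 8, 3, 13, -1, 26]
  4 vs smaller child -8 at index 4, swap → [-11, -8, -4, -7, 4, 8, 3, 13, -1, 26]
extract-min → returns -11:
  remove root -11; move last element 26 to root → [26, -8, -4, -7, 4, 8, 3, 13, -1]
  26 vs smaller child -8 at index 1, swap → [-8, 26, -4, -7, 4, 8, 3, 13, -1]
  26 vs smaller child -7 at index 3, swap → [-8, -7, -4, 26, 4, 8, 3, 13, -1]
  26 vs smaller child -1 at index 8, swap → [-8, -7, -4, -1, 4, 8, 3, 13, 26]
insert -21:
  append -21 at index 9 → [-8, -7, -4, -1, 4, 8, 3, 13, 26, -21]
  -21 < parent 4 at index 4, swap → [-8, -7, -4, -1, -21, 8, 3, 13, 26, 4]
  -21 < parent -7 at index 1, swap → [-8, -21, -4, -1, -7, 8, 3, 13, 26, 4]
  -21 < parent -8 at index 0, swap → [-21, -8, -4, -1, -7, 8, 3, 13, 26, 4]
insert 16:
  append 16 at index 10 → [-21, -8, -4, -1, -7, 8, 3, 13, 26, 4, 16] (no swap needed)
insert -6:
  append -6 at index 11 → [-21, -8, -4, -1, -7, 8, 3, 13, 26, 4, 16, -6]
  -6 < parent 8 at index 5, swap → [-21, -8, -4, -1, -7, -6, 3, 13, 26, 4, 16, 8]
  -6 < parent -4 at index 2, swap → [-21, -8, -6, -1, -7, -4, 3, 13, 26, 4, 16, 8]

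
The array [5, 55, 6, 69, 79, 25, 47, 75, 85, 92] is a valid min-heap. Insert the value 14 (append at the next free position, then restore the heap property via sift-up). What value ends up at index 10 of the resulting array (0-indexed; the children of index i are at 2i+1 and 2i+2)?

79

append 14 at index 10 → [5, 55, 6, 69, 79, 25, 47, 75, 85, 92, 14]
14 < parent 79 at index 4, swap → [5, 55, 6, 69, 14, 25, 47, 75, 85, 92, 79]
14 < parent 55 at index 1, swap → [5, 14, 6, 69, 55, 25, 47, 75, 85, 92, 79]
resulting array: [5, 14, 6, 69, 55, 25, 47, 75, 85, 92, 79]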